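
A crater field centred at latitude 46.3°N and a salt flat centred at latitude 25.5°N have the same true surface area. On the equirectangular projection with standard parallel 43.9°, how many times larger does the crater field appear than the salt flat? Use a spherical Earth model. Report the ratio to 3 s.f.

1.31

With standard parallel φ₀ = 43.9°, the equirectangular projection gives x = Rλ cos φ₀, y = Rφ, so h = 1 and k = cos 43.9° / cos φ.
Areal scale at 46.3°: h·k = 1.000 × 1.043 = 1.043.
Areal scale at 25.5°: h·k = 1.000 × 0.7983 = 0.7983.
Ratio = 1.043/0.7983 ≈ 1.31.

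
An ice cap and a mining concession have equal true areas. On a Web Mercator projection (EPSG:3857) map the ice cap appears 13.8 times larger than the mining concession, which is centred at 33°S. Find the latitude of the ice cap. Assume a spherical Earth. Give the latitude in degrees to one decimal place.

On Mercator, (apparent₁)/(apparent₂) = sec²φ₁ / sec²φ₂ when true areas are equal.
cos²φ₂ / cos²φ₁ = 13.8  ⇒  cos φ₁ = cos 33° / √13.8 = 0.8387/3.715 = 0.2258.
φ₁ = arccos(0.2258) ≈ 77.0°.

77.0°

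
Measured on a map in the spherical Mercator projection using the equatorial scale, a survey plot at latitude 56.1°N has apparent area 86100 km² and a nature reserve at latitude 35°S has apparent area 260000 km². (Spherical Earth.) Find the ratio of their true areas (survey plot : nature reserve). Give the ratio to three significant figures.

Mercator's areal exaggeration is sec²φ; hence true area = (apparent area) · cos²φ.
True area of survey plot: 86100 × cos²(56.1°) = 86100 × 0.3111 = 26780 km².
True area of nature reserve: 260000 × cos²(35°) = 260000 × 0.6710 = 174500 km².
Ratio = 26780 / 174500 ≈ 0.154.

0.154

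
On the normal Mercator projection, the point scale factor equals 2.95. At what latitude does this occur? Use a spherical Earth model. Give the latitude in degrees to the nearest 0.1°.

Mercator scale is k = sec φ = 1/cos φ.
1/cos φ = 2.95  ⇒  cos φ = 0.3390  ⇒  φ = arccos(0.3390) ≈ 70.2°.

70.2°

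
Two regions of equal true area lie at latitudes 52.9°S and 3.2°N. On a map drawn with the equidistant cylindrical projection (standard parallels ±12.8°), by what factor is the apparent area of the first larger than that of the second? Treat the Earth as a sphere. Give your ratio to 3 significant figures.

In the equirectangular projection with standard parallel φ₀ = 12.8° (x = Rλ cos φ₀, y = Rφ), meridians are true-scale (h = 1) and the parallel scale is k = cos φ₀ / cos φ.
Areal scale at 52.9°: h·k = 1.000 × 1.617 = 1.617.
Areal scale at 3.2°: h·k = 1.000 × 0.9767 = 0.9767.
Ratio = 1.617/0.9767 ≈ 1.66.

1.66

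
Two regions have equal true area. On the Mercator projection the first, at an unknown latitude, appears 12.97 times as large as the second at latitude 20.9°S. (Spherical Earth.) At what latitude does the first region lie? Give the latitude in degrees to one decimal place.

On Mercator, (apparent₁)/(apparent₂) = sec²φ₁ / sec²φ₂ when true areas are equal.
cos²φ₂ / cos²φ₁ = 12.97  ⇒  cos φ₁ = cos 20.9° / √12.97 = 0.9342/3.601 = 0.2594.
φ₁ = arccos(0.2594) ≈ 75.0°.

75.0°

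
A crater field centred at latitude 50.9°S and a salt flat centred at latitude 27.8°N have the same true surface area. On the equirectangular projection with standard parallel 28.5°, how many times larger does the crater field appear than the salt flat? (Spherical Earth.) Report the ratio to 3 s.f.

With standard parallel φ₀ = 28.5°, the equirectangular projection gives x = Rλ cos φ₀, y = Rφ, so h = 1 and k = cos 28.5° / cos φ.
Areal scale at 50.9°: h·k = 1.000 × 1.393 = 1.393.
Areal scale at 27.8°: h·k = 1.000 × 0.9935 = 0.9935.
Ratio = 1.393/0.9935 ≈ 1.40.

1.40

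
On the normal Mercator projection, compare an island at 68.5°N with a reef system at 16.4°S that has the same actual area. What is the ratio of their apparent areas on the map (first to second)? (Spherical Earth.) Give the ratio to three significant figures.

Mercator is conformal with k = sec φ, so areal scale = k² = sec²φ.
At 68.5°: sec²(68.5°) = 1/0.3665² = 7.445.
At 16.4°: sec²(16.4°) = 1/0.9593² = 1.087.
Ratio = 7.445/1.087 = cos²(16.4°)/cos²(68.5°) ≈ 6.85.

6.85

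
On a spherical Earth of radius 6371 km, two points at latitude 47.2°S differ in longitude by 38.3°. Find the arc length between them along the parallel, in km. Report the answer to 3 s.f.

Arc length along a parallel = R cos φ · Δλ (with Δλ in radians).
= 6371 × cos 47.2° × (38.3° × π/180) = 6371 × 0.6794 × 0.6685 ≈ 2890 km.

2890 km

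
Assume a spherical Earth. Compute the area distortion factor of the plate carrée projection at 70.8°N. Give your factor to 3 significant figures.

For the equirectangular projection with φ₀ = 0 (plate carrée), h = 1 along meridians and k = sec φ along parallels.
Areal scale = h·k = 1 × sec φ; at 70.8°, h = 1.000, k = 3.041, so h·k = 3.041.

3.04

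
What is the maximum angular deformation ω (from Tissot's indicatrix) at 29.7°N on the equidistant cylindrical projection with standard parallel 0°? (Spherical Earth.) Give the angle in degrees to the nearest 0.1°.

For the equirectangular projection with φ₀ = 0 (plate carrée), h = 1 along meridians and k = sec φ along parallels.
At 29.7°: h = 1.000, k = 1.151; principal scales a = 1.151, b = 1.000.
sin(ω/2) = (a − b)/(a + b) = 0.1512/2.151 = 0.07030, so ω = 2 arcsin(0.07030) ≈ 8.1°.

8.1°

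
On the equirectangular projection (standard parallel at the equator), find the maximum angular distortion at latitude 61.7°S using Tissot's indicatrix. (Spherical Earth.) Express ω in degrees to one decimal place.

41.8°

Plate carrée maps x = Rλ, y = Rφ. The meridian scale is h = 1 and the parallel scale is k = 1/cos φ = sec φ.
At 61.7°: h = 1.000, k = 2.109; principal scales a = 2.109, b = 1.000.
sin(ω/2) = (a − b)/(a + b) = 1.109/3.109 = 0.3568, so ω = 2 arcsin(0.3568) ≈ 41.8°.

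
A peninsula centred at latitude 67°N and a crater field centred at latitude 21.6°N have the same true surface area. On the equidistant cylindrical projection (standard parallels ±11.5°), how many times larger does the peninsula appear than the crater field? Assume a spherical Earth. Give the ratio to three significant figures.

2.38

With standard parallel φ₀ = 11.5°, the equirectangular projection gives x = Rλ cos φ₀, y = Rφ, so h = 1 and k = cos 11.5° / cos φ.
Areal scale at 67°: h·k = 1.000 × 2.508 = 2.508.
Areal scale at 21.6°: h·k = 1.000 × 1.054 = 1.054.
Ratio = 2.508/1.054 ≈ 2.38.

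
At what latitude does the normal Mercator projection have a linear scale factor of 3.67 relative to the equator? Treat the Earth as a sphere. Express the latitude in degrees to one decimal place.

74.2°

Mercator scale is k = sec φ = 1/cos φ.
1/cos φ = 3.67  ⇒  cos φ = 0.2725  ⇒  φ = arccos(0.2725) ≈ 74.2°.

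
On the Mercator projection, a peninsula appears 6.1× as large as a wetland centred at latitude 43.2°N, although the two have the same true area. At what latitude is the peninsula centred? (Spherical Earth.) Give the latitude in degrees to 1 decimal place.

72.8°

For equal true areas on Mercator, apparent areas scale as sec²φ, so the ratio is cos²φ₂ / cos²φ₁.
cos²φ₂ / cos²φ₁ = 6.1  ⇒  cos φ₁ = cos 43.2° / √6.1 = 0.7290/2.470 = 0.2952.
φ₁ = arccos(0.2952) ≈ 72.8°.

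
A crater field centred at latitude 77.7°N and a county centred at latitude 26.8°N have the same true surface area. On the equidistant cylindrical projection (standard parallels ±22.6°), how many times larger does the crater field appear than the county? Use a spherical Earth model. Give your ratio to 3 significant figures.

4.19

The equidistant cylindrical projection with φ₀ = 22.6° has h = 1 (meridians true) and k = cos φ₀ / cos φ along parallels.
Areal scale at 77.7°: h·k = 1.000 × 4.334 = 4.334.
Areal scale at 26.8°: h·k = 1.000 × 1.034 = 1.034.
Ratio = 4.334/1.034 ≈ 4.19.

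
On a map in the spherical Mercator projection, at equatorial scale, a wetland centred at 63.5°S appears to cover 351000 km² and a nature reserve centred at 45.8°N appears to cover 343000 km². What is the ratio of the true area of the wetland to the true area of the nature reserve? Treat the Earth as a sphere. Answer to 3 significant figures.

0.419

Since Mercator area scale is 1/cos²φ, the true area equals the apparent area multiplied by cos²φ.
True area of wetland: 351000 × cos²(63.5°) = 351000 × 0.1991 = 69880 km².
True area of nature reserve: 343000 × cos²(45.8°) = 343000 × 0.4860 = 166700 km².
Ratio = 69880 / 166700 ≈ 0.419.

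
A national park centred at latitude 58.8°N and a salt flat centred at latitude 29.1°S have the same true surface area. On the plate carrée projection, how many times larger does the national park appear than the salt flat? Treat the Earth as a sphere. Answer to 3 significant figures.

Plate carrée maps x = Rλ, y = Rφ. The meridian scale is h = 1 and the parallel scale is k = 1/cos φ = sec φ.
Areal scale at 58.8°: h·k = 1.000 × 1.930 = 1.930.
Areal scale at 29.1°: h·k = 1.000 × 1.144 = 1.144.
Ratio = 1.930/1.144 ≈ 1.69.

1.69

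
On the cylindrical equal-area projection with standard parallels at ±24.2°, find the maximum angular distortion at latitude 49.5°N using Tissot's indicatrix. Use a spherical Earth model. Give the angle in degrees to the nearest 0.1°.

A cylindrical equal-area projection with standard parallel φ₀ has meridian scale h = cos φ / cos φ₀ and parallel scale k = cos φ₀ / cos φ (so areas are preserved, h·k = 1).
At 49.5°: h = 0.7120, k = 1.404; principal scales a = 1.404, b = 0.7120.
sin(ω/2) = (a − b)/(a + b) = 0.6924/2.116 = 0.3272, so ω = 2 arcsin(0.3272) ≈ 38.2°.

38.2°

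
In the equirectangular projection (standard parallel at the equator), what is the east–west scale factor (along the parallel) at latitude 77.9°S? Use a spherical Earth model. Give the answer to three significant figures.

4.77

In the plate carrée (x = Rλ, y = Rφ), meridians are true-scale (h = 1) and parallels are stretched by k = sec φ.
k = 1/cos 77.9° = 1/0.2096 = 4.771.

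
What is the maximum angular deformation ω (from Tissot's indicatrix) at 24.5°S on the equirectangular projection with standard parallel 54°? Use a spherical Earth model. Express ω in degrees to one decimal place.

In the equirectangular projection with standard parallel φ₀ = 54° (x = Rλ cos φ₀, y = Rφ), meridians are true-scale (h = 1) and the parallel scale is k = cos φ₀ / cos φ.
At 24.5°: h = 1.000, k = 0.6459; principal scales a = 1.000, b = 0.6459.
sin(ω/2) = (a − b)/(a + b) = 0.3541/1.646 = 0.2151, so ω = 2 arcsin(0.2151) ≈ 24.8°.

24.8°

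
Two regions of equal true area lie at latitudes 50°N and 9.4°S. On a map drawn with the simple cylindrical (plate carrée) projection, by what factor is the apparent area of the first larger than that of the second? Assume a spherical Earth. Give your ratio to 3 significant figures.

1.53

In the plate carrée (x = Rλ, y = Rφ), meridians are true-scale (h = 1) and parallels are stretched by k = sec φ.
Areal scale at 50°: h·k = 1.000 × 1.556 = 1.556.
Areal scale at 9.4°: h·k = 1.000 × 1.014 = 1.014.
Ratio = 1.556/1.014 ≈ 1.53.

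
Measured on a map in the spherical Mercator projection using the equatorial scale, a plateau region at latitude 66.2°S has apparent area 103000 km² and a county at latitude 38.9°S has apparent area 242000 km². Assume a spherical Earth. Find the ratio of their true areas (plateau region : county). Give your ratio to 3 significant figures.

0.114

Mercator's areal exaggeration is sec²φ; hence true area = (apparent area) · cos²φ.
True area of plateau region: 103000 × cos²(66.2°) = 103000 × 0.1628 = 16770 km².
True area of county: 242000 × cos²(38.9°) = 242000 × 0.6057 = 146600 km².
Ratio = 16770 / 146600 ≈ 0.114.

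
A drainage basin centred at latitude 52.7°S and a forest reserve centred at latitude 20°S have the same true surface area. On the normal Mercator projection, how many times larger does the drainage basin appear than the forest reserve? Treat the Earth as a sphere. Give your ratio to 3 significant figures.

Mercator areal scale is sec²φ.
At 52.7°: sec²(52.7°) = 1/0.6060² = 2.723.
At 20°: sec²(20°) = 1/0.9397² = 1.132.
Ratio = 2.723/1.132 = cos²(20°)/cos²(52.7°) ≈ 2.40.

2.40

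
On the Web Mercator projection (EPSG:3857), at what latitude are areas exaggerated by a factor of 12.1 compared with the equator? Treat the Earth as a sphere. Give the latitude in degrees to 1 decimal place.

73.3°

Mercator areal scale is sec²φ.
sec²φ = 12.1  ⇒  cos²φ = 0.08264  ⇒  cos φ = 0.2875.
φ = arccos(0.2875) ≈ 73.3°.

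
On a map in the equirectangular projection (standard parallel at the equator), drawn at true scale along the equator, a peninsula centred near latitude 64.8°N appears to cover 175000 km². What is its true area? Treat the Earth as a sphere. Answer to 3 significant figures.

In the plate carrée (x = Rλ, y = Rφ), meridians are true-scale (h = 1) and parallels are stretched by k = sec φ.
Areal scale = h·k = 1 × sec φ; at 64.8°, h = 1.000, k = 2.349, so h·k = 2.349.
True area = apparent / (areal scale) = 175000 / 2.349 ≈ 74500 km².

74500 km²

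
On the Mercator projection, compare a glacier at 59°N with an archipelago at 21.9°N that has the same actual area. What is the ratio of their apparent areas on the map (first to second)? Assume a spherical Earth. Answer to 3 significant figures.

3.25

Mercator is conformal with k = sec φ, so areal scale = k² = sec²φ.
At 59°: sec²(59°) = 1/0.5150² = 3.770.
At 21.9°: sec²(21.9°) = 1/0.9278² = 1.162.
Ratio = 3.770/1.162 = cos²(21.9°)/cos²(59°) ≈ 3.25.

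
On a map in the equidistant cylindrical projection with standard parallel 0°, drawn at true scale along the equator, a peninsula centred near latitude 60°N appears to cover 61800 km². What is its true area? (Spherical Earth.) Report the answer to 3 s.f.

For the equirectangular projection with φ₀ = 0 (plate carrée), h = 1 along meridians and k = sec φ along parallels.
Areal scale = h·k = 1 × sec φ; at 60°, h = 1.000, k = 2.000, so h·k = 2.000.
True area = apparent / (areal scale) = 61800 / 2.000 ≈ 30900 km².

30900 km²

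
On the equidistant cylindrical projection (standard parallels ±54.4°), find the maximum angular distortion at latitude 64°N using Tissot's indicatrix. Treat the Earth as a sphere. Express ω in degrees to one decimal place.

In the equirectangular projection with standard parallel φ₀ = 54.4° (x = Rλ cos φ₀, y = Rφ), meridians are true-scale (h = 1) and the parallel scale is k = cos φ₀ / cos φ.
At 64°: h = 1.000, k = 1.328; principal scales a = 1.328, b = 1.000.
sin(ω/2) = (a − b)/(a + b) = 0.3279/2.328 = 0.1409, so ω = 2 arcsin(0.1409) ≈ 16.2°.

16.2°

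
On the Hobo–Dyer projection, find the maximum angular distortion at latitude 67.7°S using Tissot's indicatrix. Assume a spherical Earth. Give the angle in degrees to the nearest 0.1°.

Hobo–Dyer is a cylindrical equal-area projection with standard parallels at ±37.5°. Cylindrical equal-area (φ₀ = 37.5°): h = cos φ / cos 37.5° along meridians, k = cos 37.5° / cos φ along parallels; h·k = 1.
At 67.7°: h = 0.4783, k = 2.091; principal scales a = 2.091, b = 0.4783.
sin(ω/2) = (a − b)/(a + b) = 1.612/2.569 = 0.6277, so ω = 2 arcsin(0.6277) ≈ 77.8°.

77.8°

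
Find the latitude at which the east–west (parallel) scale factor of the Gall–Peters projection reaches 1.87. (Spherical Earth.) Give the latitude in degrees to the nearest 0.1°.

The Gall–Peters projection is cylindrical equal-area with φ₀ = 45°. A cylindrical equal-area projection with standard parallel φ₀ has meridian scale h = cos φ / cos φ₀ and parallel scale k = cos φ₀ / cos φ (so areas are preserved, h·k = 1).
k = cos φ₀ / cos φ = 1.87  ⇒  cos φ = cos 45° / 1.87 = 0.3781.
φ = arccos(0.3781) ≈ 67.8°.

67.8°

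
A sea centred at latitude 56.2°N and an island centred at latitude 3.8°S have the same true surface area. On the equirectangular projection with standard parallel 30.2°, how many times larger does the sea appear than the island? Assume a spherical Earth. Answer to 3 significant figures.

With standard parallel φ₀ = 30.2°, the equirectangular projection gives x = Rλ cos φ₀, y = Rφ, so h = 1 and k = cos 30.2° / cos φ.
Areal scale at 56.2°: h·k = 1.000 × 1.554 = 1.554.
Areal scale at 3.8°: h·k = 1.000 × 0.8662 = 0.8662.
Ratio = 1.554/0.8662 ≈ 1.79.

1.79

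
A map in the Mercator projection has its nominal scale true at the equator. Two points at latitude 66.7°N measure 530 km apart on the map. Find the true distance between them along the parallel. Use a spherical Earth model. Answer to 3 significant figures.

For Mercator, h = k = sec φ (a conformal cylindrical projection has a single point scale, 1/cos φ).
Along the parallel at 66.7°, map distances are exaggerated by k = sec 66.7° = 2.528.
True distance = 530 / 2.528 = 530 × cos 66.7° ≈ 210 km.

210 km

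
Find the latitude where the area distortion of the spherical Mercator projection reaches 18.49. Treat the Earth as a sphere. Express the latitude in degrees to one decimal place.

Mercator areal scale is sec²φ.
sec²φ = 18.49  ⇒  cos²φ = 0.05408  ⇒  cos φ = 0.2326.
φ = arccos(0.2326) ≈ 76.6°.

76.6°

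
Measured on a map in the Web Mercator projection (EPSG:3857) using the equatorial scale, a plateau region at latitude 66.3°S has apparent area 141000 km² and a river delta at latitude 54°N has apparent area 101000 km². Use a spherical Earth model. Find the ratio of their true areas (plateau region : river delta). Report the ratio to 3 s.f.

On Mercator the areal scale is sec²φ, so true area = apparent × cos²φ.
True area of plateau region: 141000 × cos²(66.3°) = 141000 × 0.1616 = 22780 km².
True area of river delta: 101000 × cos²(54°) = 101000 × 0.3455 = 34890 km².
Ratio = 22780 / 34890 ≈ 0.653.

0.653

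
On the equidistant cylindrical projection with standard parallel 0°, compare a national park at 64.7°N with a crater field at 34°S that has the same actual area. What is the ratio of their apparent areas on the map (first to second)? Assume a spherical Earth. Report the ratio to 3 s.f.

1.94

For the equirectangular projection with φ₀ = 0 (plate carrée), h = 1 along meridians and k = sec φ along parallels.
Areal scale at 64.7°: h·k = 1.000 × 2.340 = 2.340.
Areal scale at 34°: h·k = 1.000 × 1.206 = 1.206.
Ratio = 2.340/1.206 ≈ 1.94.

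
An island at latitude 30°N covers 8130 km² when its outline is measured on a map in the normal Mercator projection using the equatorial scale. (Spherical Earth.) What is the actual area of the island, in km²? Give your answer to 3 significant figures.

The Mercator projection is conformal; its linear scale factor is the same in every direction and equals sec φ = 1/cos φ.
Areal scale = k² = sec²φ = 1/cos²(30°) = 1/0.8660² = 1.333.
True area = apparent / (areal scale) = 8130 / 1.333 ≈ 6100 km².

6100 km²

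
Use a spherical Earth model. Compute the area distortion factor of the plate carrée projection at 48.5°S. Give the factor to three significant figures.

1.51

For the equirectangular projection with φ₀ = 0 (plate carrée), h = 1 along meridians and k = sec φ along parallels.
Areal scale = h·k = 1 × sec φ; at 48.5°, h = 1.000, k = 1.509, so h·k = 1.509.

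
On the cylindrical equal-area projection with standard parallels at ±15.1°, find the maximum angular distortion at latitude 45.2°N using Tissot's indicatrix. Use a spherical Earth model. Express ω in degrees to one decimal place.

A cylindrical equal-area projection with standard parallel φ₀ has meridian scale h = cos φ / cos φ₀ and parallel scale k = cos φ₀ / cos φ (so areas are preserved, h·k = 1).
At 45.2°: h = 0.7298, k = 1.370; principal scales a = 1.370, b = 0.7298.
sin(ω/2) = (a − b)/(a + b) = 0.6403/2.100 = 0.3049, so ω = 2 arcsin(0.3049) ≈ 35.5°.

35.5°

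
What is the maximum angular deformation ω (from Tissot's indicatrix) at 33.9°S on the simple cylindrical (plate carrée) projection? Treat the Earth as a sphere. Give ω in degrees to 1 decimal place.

In the plate carrée (x = Rλ, y = Rφ), meridians are true-scale (h = 1) and parallels are stretched by k = sec φ.
At 33.9°: h = 1.000, k = 1.205; principal scales a = 1.205, b = 1.000.
sin(ω/2) = (a − b)/(a + b) = 0.2048/2.205 = 0.09289, so ω = 2 arcsin(0.09289) ≈ 10.7°.

10.7°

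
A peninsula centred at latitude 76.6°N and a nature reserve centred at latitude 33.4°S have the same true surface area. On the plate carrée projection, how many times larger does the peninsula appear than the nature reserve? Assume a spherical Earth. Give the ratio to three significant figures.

Plate carrée maps x = Rλ, y = Rφ. The meridian scale is h = 1 and the parallel scale is k = 1/cos φ = sec φ.
Areal scale at 76.6°: h·k = 1.000 × 4.315 = 4.315.
Areal scale at 33.4°: h·k = 1.000 × 1.198 = 1.198.
Ratio = 4.315/1.198 ≈ 3.60.

3.60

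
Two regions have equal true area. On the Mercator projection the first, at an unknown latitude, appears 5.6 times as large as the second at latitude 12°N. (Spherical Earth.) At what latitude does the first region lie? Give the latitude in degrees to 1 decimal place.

65.6°

On Mercator, (apparent₁)/(apparent₂) = sec²φ₁ / sec²φ₂ when true areas are equal.
cos²φ₂ / cos²φ₁ = 5.6  ⇒  cos φ₁ = cos 12° / √5.6 = 0.9781/2.366 = 0.4133.
φ₁ = arccos(0.4133) ≈ 65.6°.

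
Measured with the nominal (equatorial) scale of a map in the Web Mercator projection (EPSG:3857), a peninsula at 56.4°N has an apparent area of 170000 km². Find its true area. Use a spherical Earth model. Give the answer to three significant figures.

For Mercator, h = k = sec φ (a conformal cylindrical projection has a single point scale, 1/cos φ).
Areal scale = k² = sec²φ = 1/cos²(56.4°) = 1/0.5534² = 3.265.
True area = apparent / (areal scale) = 170000 / 3.265 ≈ 52100 km².

52100 km²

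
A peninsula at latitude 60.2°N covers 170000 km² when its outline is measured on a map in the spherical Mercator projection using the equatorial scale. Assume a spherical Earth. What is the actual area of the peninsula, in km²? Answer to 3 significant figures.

For Mercator, h = k = sec φ (a conformal cylindrical projection has a single point scale, 1/cos φ).
Areal scale = k² = sec²φ = 1/cos²(60.2°) = 1/0.4970² = 4.049.
True area = apparent / (areal scale) = 170000 / 4.049 ≈ 42000 km².

42000 km²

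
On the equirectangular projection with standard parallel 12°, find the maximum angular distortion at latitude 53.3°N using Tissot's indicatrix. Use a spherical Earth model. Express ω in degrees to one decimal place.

27.9°

The equidistant cylindrical projection with φ₀ = 12° has h = 1 (meridians true) and k = cos φ₀ / cos φ along parallels.
At 53.3°: h = 1.000, k = 1.637; principal scales a = 1.637, b = 1.000.
sin(ω/2) = (a − b)/(a + b) = 0.6367/2.637 = 0.2415, so ω = 2 arcsin(0.2415) ≈ 27.9°.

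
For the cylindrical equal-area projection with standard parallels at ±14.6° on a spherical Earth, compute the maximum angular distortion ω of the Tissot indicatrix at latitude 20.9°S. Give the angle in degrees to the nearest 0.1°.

Cylindrical equal-area (φ₀ = 14.6°): h = cos φ / cos 14.6° along meridians, k = cos 14.6° / cos φ along parallels; h·k = 1.
At 20.9°: h = 0.9654, k = 1.036; principal scales a = 1.036, b = 0.9654.
sin(ω/2) = (a − b)/(a + b) = 0.07049/2.001 = 0.03522, so ω = 2 arcsin(0.03522) ≈ 4.0°.

4.0°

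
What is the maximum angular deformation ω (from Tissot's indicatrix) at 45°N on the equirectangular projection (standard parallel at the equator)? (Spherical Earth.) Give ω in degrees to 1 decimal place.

For the equirectangular projection with φ₀ = 0 (plate carrée), h = 1 along meridians and k = sec φ along parallels.
At 45°: h = 1.000, k = 1.414; principal scales a = 1.414, b = 1.000.
sin(ω/2) = (a − b)/(a + b) = 0.4142/2.414 = 0.1716, so ω = 2 arcsin(0.1716) ≈ 19.8°.

19.8°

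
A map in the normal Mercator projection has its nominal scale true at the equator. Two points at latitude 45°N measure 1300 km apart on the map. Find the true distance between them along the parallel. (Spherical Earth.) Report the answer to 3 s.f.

Mercator is conformal, so the point scale is isotropic: h = k = sec φ = 1/cos φ.
Along the parallel at 45°, map distances are exaggerated by k = sec 45° = 1.414.
True distance = 1300 / 1.414 = 1300 × cos 45° ≈ 919 km.

919 km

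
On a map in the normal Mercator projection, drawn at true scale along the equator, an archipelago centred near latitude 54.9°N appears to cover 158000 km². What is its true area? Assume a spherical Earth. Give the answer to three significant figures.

The Mercator projection is conformal; its linear scale factor is the same in every direction and equals sec φ = 1/cos φ.
Areal scale = k² = sec²φ = 1/cos²(54.9°) = 1/0.5750² = 3.025.
True area = apparent / (areal scale) = 158000 / 3.025 ≈ 52200 km².

52200 km²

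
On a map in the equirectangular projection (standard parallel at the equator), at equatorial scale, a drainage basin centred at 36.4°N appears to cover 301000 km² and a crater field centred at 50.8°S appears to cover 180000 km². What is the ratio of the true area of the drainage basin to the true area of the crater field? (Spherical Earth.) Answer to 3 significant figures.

2.13

On the plate carrée, areal scale = h·k = 1 × sec φ, so true area = apparent × cos φ.
True area of drainage basin: 301000 × cos(36.4°) = 301000 × 0.8049 = 242300 km².
True area of crater field: 180000 × cos(50.8°) = 180000 × 0.6320 = 113800 km².
Ratio = 242300 / 113800 ≈ 2.13.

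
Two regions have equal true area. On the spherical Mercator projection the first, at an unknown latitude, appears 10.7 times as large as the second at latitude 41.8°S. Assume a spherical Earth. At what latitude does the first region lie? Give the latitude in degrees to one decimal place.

76.8°

On Mercator, (apparent₁)/(apparent₂) = sec²φ₁ / sec²φ₂ when true areas are equal.
cos²φ₂ / cos²φ₁ = 10.7  ⇒  cos φ₁ = cos 41.8° / √10.7 = 0.7455/3.271 = 0.2279.
φ₁ = arccos(0.2279) ≈ 76.8°.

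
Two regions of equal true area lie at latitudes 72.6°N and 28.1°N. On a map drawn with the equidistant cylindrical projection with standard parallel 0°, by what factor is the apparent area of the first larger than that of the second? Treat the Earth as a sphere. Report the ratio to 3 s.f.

2.95

For the equirectangular projection with φ₀ = 0 (plate carrée), h = 1 along meridians and k = sec φ along parallels.
Areal scale at 72.6°: h·k = 1.000 × 3.344 = 3.344.
Areal scale at 28.1°: h·k = 1.000 × 1.134 = 1.134.
Ratio = 3.344/1.134 ≈ 2.95.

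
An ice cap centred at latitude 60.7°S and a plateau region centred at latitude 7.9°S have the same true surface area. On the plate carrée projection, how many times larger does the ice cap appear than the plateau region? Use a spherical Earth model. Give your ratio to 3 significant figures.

For the equirectangular projection with φ₀ = 0 (plate carrée), h = 1 along meridians and k = sec φ along parallels.
Areal scale at 60.7°: h·k = 1.000 × 2.043 = 2.043.
Areal scale at 7.9°: h·k = 1.000 × 1.010 = 1.010.
Ratio = 2.043/1.010 ≈ 2.02.

2.02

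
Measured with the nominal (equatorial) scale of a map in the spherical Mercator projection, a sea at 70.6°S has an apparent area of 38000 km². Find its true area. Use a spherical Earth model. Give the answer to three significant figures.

4190 km²

Mercator is conformal, so the point scale is isotropic: h = k = sec φ = 1/cos φ.
Areal scale = k² = sec²φ = 1/cos²(70.6°) = 1/0.3322² = 9.064.
True area = apparent / (areal scale) = 38000 / 9.064 ≈ 4190 km².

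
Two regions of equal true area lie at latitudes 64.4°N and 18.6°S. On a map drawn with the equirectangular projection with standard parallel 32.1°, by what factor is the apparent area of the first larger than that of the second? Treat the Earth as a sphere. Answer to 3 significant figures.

In the equirectangular projection with standard parallel φ₀ = 32.1° (x = Rλ cos φ₀, y = Rφ), meridians are true-scale (h = 1) and the parallel scale is k = cos φ₀ / cos φ.
Areal scale at 64.4°: h·k = 1.000 × 1.961 = 1.961.
Areal scale at 18.6°: h·k = 1.000 × 0.8938 = 0.8938.
Ratio = 1.961/0.8938 ≈ 2.19.

2.19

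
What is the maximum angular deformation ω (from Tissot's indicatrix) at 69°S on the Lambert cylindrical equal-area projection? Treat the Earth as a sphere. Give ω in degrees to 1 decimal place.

101.1°

The Lambert cylindrical equal-area projection is the cylindrical equal-area projection with its standard parallel at the equator (φ₀ = 0). For cylindrical equal-area with standard parallel φ₀, h = cos φ / cos φ₀ and k = cos φ₀ / cos φ, so h·k = 1.
At 69°: h = 0.3584, k = 2.790; principal scales a = 2.790, b = 0.3584.
sin(ω/2) = (a − b)/(a + b) = 2.432/3.149 = 0.7724, so ω = 2 arcsin(0.7724) ≈ 101.1°.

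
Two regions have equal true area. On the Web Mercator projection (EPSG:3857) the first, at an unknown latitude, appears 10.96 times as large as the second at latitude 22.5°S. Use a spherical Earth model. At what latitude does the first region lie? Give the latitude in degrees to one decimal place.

73.8°

On Mercator, (apparent₁)/(apparent₂) = sec²φ₁ / sec²φ₂ when true areas are equal.
cos²φ₂ / cos²φ₁ = 10.96  ⇒  cos φ₁ = cos 22.5° / √10.96 = 0.9239/3.311 = 0.2791.
φ₁ = arccos(0.2791) ≈ 73.8°.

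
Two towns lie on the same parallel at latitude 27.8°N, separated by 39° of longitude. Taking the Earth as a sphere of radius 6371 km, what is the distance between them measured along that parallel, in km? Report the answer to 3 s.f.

Arc length along a parallel = R cos φ · Δλ (with Δλ in radians).
= 6371 × cos 27.8° × (39° × π/180) = 6371 × 0.8846 × 0.6807 ≈ 3840 km.

3840 km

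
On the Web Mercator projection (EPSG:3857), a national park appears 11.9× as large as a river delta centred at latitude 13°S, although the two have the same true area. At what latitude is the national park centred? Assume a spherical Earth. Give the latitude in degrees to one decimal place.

73.6°

For equal true areas on Mercator, apparent areas scale as sec²φ, so the ratio is cos²φ₂ / cos²φ₁.
cos²φ₂ / cos²φ₁ = 11.9  ⇒  cos φ₁ = cos 13° / √11.9 = 0.9744/3.450 = 0.2825.
φ₁ = arccos(0.2825) ≈ 73.6°.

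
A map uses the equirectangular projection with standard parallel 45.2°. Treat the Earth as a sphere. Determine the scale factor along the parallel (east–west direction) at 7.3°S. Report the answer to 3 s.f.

0.710

The equidistant cylindrical projection with φ₀ = 45.2° has h = 1 (meridians true) and k = cos φ₀ / cos φ along parallels.
k = cos 45.2° / cos 7.3° = 0.7046/0.9919 = 0.7104.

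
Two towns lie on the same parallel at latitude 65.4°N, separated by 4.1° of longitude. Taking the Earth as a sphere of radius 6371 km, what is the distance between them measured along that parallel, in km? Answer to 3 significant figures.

190 km

Arc length along a parallel = R cos φ · Δλ (with Δλ in radians).
= 6371 × cos 65.4° × (4.1° × π/180) = 6371 × 0.4163 × 0.07156 ≈ 190 km.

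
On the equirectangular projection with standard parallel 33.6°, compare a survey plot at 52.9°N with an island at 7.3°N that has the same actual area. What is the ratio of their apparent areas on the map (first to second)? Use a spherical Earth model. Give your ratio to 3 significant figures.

In the equirectangular projection with standard parallel φ₀ = 33.6° (x = Rλ cos φ₀, y = Rφ), meridians are true-scale (h = 1) and the parallel scale is k = cos φ₀ / cos φ.
Areal scale at 52.9°: h·k = 1.000 × 1.381 = 1.381.
Areal scale at 7.3°: h·k = 1.000 × 0.8397 = 0.8397.
Ratio = 1.381/0.8397 ≈ 1.64.

1.64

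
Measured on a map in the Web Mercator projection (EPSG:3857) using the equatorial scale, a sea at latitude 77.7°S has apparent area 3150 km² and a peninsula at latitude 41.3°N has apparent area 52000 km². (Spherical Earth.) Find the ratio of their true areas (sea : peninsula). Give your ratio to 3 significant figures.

0.00487

On Mercator the areal scale is sec²φ, so true area = apparent × cos²φ.
True area of sea: 3150 × cos²(77.7°) = 3150 × 0.04538 = 143.0 km².
True area of peninsula: 52000 × cos²(41.3°) = 52000 × 0.5644 = 29350 km².
Ratio = 143.0 / 29350 ≈ 0.00487.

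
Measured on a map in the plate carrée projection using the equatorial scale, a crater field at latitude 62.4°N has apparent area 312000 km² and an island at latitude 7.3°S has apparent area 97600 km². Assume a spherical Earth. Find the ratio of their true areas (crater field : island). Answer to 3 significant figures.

Plate carrée has h = 1 and k = sec φ, giving areal scale sec φ; true area = (apparent area) · cos φ.
True area of crater field: 312000 × cos(62.4°) = 312000 × 0.4633 = 144500 km².
True area of island: 97600 × cos(7.3°) = 97600 × 0.9919 = 96810 km².
Ratio = 144500 / 96810 ≈ 1.49.

1.49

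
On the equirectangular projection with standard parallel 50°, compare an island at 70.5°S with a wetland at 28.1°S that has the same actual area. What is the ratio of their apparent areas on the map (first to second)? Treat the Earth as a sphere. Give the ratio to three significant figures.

In the equirectangular projection with standard parallel φ₀ = 50° (x = Rλ cos φ₀, y = Rφ), meridians are true-scale (h = 1) and the parallel scale is k = cos φ₀ / cos φ.
Areal scale at 70.5°: h·k = 1.000 × 1.926 = 1.926.
Areal scale at 28.1°: h·k = 1.000 × 0.7287 = 0.7287.
Ratio = 1.926/0.7287 ≈ 2.64.

2.64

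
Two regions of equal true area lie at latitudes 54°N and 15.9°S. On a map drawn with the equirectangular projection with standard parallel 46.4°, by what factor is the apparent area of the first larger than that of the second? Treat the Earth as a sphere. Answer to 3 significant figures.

With standard parallel φ₀ = 46.4°, the equirectangular projection gives x = Rλ cos φ₀, y = Rφ, so h = 1 and k = cos 46.4° / cos φ.
Areal scale at 54°: h·k = 1.000 × 1.173 = 1.173.
Areal scale at 15.9°: h·k = 1.000 × 0.7171 = 0.7171.
Ratio = 1.173/0.7171 ≈ 1.64.

1.64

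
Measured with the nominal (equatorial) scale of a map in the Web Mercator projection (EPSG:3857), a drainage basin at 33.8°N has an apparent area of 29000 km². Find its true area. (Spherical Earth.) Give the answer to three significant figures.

20000 km²

For Mercator, h = k = sec φ (a conformal cylindrical projection has a single point scale, 1/cos φ).
Areal scale = k² = sec²φ = 1/cos²(33.8°) = 1/0.8310² = 1.448.
True area = apparent / (areal scale) = 29000 / 1.448 ≈ 20000 km².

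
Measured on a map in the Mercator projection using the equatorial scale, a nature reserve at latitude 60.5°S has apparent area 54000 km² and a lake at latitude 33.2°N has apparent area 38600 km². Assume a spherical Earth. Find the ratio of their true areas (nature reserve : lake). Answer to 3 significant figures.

On Mercator the areal scale is sec²φ, so true area = apparent × cos²φ.
True area of nature reserve: 54000 × cos²(60.5°) = 54000 × 0.2425 = 13090 km².
True area of lake: 38600 × cos²(33.2°) = 38600 × 0.7002 = 27030 km².
Ratio = 13090 / 27030 ≈ 0.484.

0.484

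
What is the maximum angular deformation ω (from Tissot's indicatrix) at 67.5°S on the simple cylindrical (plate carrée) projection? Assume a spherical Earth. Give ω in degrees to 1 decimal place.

In the plate carrée (x = Rλ, y = Rφ), meridians are true-scale (h = 1) and parallels are stretched by k = sec φ.
At 67.5°: h = 1.000, k = 2.613; principal scales a = 2.613, b = 1.000.
sin(ω/2) = (a − b)/(a + b) = 1.613/3.613 = 0.4465, so ω = 2 arcsin(0.4465) ≈ 53.0°.

53.0°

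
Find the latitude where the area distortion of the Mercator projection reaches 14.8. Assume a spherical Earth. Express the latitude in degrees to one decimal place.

Mercator areal scale is sec²φ.
sec²φ = 14.8  ⇒  cos²φ = 0.06757  ⇒  cos φ = 0.2599.
φ = arccos(0.2599) ≈ 74.9°.

74.9°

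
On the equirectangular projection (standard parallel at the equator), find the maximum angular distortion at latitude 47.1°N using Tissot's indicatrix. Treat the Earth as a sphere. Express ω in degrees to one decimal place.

Plate carrée maps x = Rλ, y = Rφ. The meridian scale is h = 1 and the parallel scale is k = 1/cos φ = sec φ.
At 47.1°: h = 1.000, k = 1.469; principal scales a = 1.469, b = 1.000.
sin(ω/2) = (a − b)/(a + b) = 0.4690/2.469 = 0.1900, so ω = 2 arcsin(0.1900) ≈ 21.9°.

21.9°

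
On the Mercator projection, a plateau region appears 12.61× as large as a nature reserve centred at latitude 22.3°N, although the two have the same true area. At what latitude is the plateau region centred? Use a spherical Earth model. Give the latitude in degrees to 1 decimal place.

74.9°

Mercator areal scale is sec²φ, so apparent-area ratio = sec²φ₁ / sec²φ₂ = cos²φ₂ / cos²φ₁.
cos²φ₂ / cos²φ₁ = 12.61  ⇒  cos φ₁ = cos 22.3° / √12.61 = 0.9252/3.551 = 0.2605.
φ₁ = arccos(0.2605) ≈ 74.9°.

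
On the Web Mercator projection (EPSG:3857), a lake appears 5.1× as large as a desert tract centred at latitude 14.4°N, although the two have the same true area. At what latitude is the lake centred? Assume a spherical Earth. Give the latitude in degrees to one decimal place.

Mercator areal scale is sec²φ, so apparent-area ratio = sec²φ₁ / sec²φ₂ = cos²φ₂ / cos²φ₁.
cos²φ₂ / cos²φ₁ = 5.1  ⇒  cos φ₁ = cos 14.4° / √5.1 = 0.9686/2.258 = 0.4289.
φ₁ = arccos(0.4289) ≈ 64.6°.

64.6°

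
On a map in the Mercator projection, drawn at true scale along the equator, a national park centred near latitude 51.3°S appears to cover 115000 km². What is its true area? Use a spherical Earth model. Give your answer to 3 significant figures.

45000 km²

Mercator is conformal, so the point scale is isotropic: h = k = sec φ = 1/cos φ.
Areal scale = k² = sec²φ = 1/cos²(51.3°) = 1/0.6252² = 2.558.
True area = apparent / (areal scale) = 115000 / 2.558 ≈ 45000 km².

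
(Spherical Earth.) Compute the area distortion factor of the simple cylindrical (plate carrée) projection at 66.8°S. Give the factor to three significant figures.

2.54

In the plate carrée (x = Rλ, y = Rφ), meridians are true-scale (h = 1) and parallels are stretched by k = sec φ.
Areal scale = h·k = 1 × sec φ; at 66.8°, h = 1.000, k = 2.538, so h·k = 2.538.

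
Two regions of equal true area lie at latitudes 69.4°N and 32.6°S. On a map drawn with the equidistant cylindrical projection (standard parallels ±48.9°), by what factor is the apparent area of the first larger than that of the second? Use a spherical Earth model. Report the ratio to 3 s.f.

2.39

With standard parallel φ₀ = 48.9°, the equirectangular projection gives x = Rλ cos φ₀, y = Rφ, so h = 1 and k = cos 48.9° / cos φ.
Areal scale at 69.4°: h·k = 1.000 × 1.868 = 1.868.
Areal scale at 32.6°: h·k = 1.000 × 0.7803 = 0.7803.
Ratio = 1.868/0.7803 ≈ 2.39.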